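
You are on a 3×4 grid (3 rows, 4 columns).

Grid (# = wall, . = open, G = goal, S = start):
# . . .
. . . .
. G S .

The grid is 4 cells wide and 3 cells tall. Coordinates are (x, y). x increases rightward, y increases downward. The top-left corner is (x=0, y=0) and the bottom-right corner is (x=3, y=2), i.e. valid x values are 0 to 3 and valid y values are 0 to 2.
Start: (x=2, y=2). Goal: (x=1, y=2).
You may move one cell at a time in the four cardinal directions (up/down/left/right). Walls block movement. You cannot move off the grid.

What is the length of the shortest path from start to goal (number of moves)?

Answer: Shortest path length: 1

Derivation:
BFS from (x=2, y=2) until reaching (x=1, y=2):
  Distance 0: (x=2, y=2)
  Distance 1: (x=2, y=1), (x=1, y=2), (x=3, y=2)  <- goal reached here
One shortest path (1 moves): (x=2, y=2) -> (x=1, y=2)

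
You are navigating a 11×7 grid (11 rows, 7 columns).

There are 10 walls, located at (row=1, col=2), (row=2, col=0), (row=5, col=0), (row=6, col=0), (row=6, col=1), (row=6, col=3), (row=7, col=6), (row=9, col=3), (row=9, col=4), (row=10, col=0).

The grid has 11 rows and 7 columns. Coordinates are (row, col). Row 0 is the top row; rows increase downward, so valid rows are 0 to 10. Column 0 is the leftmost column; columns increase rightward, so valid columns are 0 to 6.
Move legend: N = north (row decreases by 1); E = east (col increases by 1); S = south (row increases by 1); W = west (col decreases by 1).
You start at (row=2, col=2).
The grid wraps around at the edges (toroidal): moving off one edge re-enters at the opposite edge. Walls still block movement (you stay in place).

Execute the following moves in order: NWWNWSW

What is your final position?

Answer: Final position: (row=1, col=6)

Derivation:
Start: (row=2, col=2)
  N (north): blocked, stay at (row=2, col=2)
  W (west): (row=2, col=2) -> (row=2, col=1)
  W (west): blocked, stay at (row=2, col=1)
  N (north): (row=2, col=1) -> (row=1, col=1)
  W (west): (row=1, col=1) -> (row=1, col=0)
  S (south): blocked, stay at (row=1, col=0)
  W (west): (row=1, col=0) -> (row=1, col=6)
Final: (row=1, col=6)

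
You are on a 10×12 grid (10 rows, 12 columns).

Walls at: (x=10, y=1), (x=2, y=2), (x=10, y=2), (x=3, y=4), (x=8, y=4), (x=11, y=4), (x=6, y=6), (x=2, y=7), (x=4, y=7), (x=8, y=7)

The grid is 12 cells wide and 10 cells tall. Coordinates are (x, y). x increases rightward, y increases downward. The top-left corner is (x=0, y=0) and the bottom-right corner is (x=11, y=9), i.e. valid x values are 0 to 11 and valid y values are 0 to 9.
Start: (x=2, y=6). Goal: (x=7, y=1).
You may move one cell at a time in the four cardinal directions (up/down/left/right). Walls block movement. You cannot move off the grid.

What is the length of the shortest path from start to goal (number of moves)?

Answer: Shortest path length: 10

Derivation:
BFS from (x=2, y=6) until reaching (x=7, y=1):
  Distance 0: (x=2, y=6)
  Distance 1: (x=2, y=5), (x=1, y=6), (x=3, y=6)
  Distance 2: (x=2, y=4), (x=1, y=5), (x=3, y=5), (x=0, y=6), (x=4, y=6), (x=1, y=7), (x=3, y=7)
  Distance 3: (x=2, y=3), (x=1, y=4), (x=0, y=5), (x=4, y=5), (x=5, y=6), (x=0, y=7), (x=1, y=8), (x=3, y=8)
  Distance 4: (x=1, y=3), (x=3, y=3), (x=0, y=4), (x=4, y=4), (x=5, y=5), (x=5, y=7), (x=0, y=8), (x=2, y=8), (x=4, y=8), (x=1, y=9), (x=3, y=9)
  Distance 5: (x=1, y=2), (x=3, y=2), (x=0, y=3), (x=4, y=3), (x=5, y=4), (x=6, y=5), (x=6, y=7), (x=5, y=8), (x=0, y=9), (x=2, y=9), (x=4, y=9)
  Distance 6: (x=1, y=1), (x=3, y=1), (x=0, y=2), (x=4, y=2), (x=5, y=3), (x=6, y=4), (x=7, y=5), (x=7, y=7), (x=6, y=8), (x=5, y=9)
  Distance 7: (x=1, y=0), (x=3, y=0), (x=0, y=1), (x=2, y=1), (x=4, y=1), (x=5, y=2), (x=6, y=3), (x=7, y=4), (x=8, y=5), (x=7, y=6), (x=7, y=8), (x=6, y=9)
  Distance 8: (x=0, y=0), (x=2, y=0), (x=4, y=0), (x=5, y=1), (x=6, y=2), (x=7, y=3), (x=9, y=5), (x=8, y=6), (x=8, y=8), (x=7, y=9)
  Distance 9: (x=5, y=0), (x=6, y=1), (x=7, y=2), (x=8, y=3), (x=9, y=4), (x=10, y=5), (x=9, y=6), (x=9, y=8), (x=8, y=9)
  Distance 10: (x=6, y=0), (x=7, y=1), (x=8, y=2), (x=9, y=3), (x=10, y=4), (x=11, y=5), (x=10, y=6), (x=9, y=7), (x=10, y=8), (x=9, y=9)  <- goal reached here
One shortest path (10 moves): (x=2, y=6) -> (x=3, y=6) -> (x=4, y=6) -> (x=5, y=6) -> (x=5, y=5) -> (x=6, y=5) -> (x=7, y=5) -> (x=7, y=4) -> (x=7, y=3) -> (x=7, y=2) -> (x=7, y=1)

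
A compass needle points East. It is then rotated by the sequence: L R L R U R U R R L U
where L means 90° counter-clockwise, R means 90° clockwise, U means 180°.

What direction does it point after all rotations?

Answer: Final heading: East

Derivation:
Start: East
  L (left (90° counter-clockwise)) -> North
  R (right (90° clockwise)) -> East
  L (left (90° counter-clockwise)) -> North
  R (right (90° clockwise)) -> East
  U (U-turn (180°)) -> West
  R (right (90° clockwise)) -> North
  U (U-turn (180°)) -> South
  R (right (90° clockwise)) -> West
  R (right (90° clockwise)) -> North
  L (left (90° counter-clockwise)) -> West
  U (U-turn (180°)) -> East
Final: East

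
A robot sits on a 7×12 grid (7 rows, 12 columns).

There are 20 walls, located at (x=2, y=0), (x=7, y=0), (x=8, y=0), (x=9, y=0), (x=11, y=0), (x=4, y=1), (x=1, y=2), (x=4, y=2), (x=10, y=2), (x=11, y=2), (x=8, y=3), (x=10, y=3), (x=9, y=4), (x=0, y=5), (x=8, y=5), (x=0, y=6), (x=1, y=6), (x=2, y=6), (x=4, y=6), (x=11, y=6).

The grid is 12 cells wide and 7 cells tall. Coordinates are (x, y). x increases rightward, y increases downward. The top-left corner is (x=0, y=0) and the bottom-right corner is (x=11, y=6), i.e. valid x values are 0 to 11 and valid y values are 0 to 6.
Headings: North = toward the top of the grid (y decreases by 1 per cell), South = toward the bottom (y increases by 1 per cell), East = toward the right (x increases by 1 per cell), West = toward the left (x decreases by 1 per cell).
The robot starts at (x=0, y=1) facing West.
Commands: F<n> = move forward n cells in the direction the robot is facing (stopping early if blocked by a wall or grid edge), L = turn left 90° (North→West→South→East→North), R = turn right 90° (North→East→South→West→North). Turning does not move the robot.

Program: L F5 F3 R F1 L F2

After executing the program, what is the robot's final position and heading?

Answer: Final position: (x=0, y=4), facing South

Derivation:
Start: (x=0, y=1), facing West
  L: turn left, now facing South
  F5: move forward 3/5 (blocked), now at (x=0, y=4)
  F3: move forward 0/3 (blocked), now at (x=0, y=4)
  R: turn right, now facing West
  F1: move forward 0/1 (blocked), now at (x=0, y=4)
  L: turn left, now facing South
  F2: move forward 0/2 (blocked), now at (x=0, y=4)
Final: (x=0, y=4), facing South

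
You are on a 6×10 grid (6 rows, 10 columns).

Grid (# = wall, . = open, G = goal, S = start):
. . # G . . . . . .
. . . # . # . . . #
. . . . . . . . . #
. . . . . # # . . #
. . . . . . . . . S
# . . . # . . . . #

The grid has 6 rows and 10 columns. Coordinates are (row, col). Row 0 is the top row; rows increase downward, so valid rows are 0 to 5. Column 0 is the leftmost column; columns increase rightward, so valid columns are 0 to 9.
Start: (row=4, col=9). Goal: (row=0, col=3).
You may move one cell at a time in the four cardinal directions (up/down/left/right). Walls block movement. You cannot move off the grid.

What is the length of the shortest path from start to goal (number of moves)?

BFS from (row=4, col=9) until reaching (row=0, col=3):
  Distance 0: (row=4, col=9)
  Distance 1: (row=4, col=8)
  Distance 2: (row=3, col=8), (row=4, col=7), (row=5, col=8)
  Distance 3: (row=2, col=8), (row=3, col=7), (row=4, col=6), (row=5, col=7)
  Distance 4: (row=1, col=8), (row=2, col=7), (row=4, col=5), (row=5, col=6)
  Distance 5: (row=0, col=8), (row=1, col=7), (row=2, col=6), (row=4, col=4), (row=5, col=5)
  Distance 6: (row=0, col=7), (row=0, col=9), (row=1, col=6), (row=2, col=5), (row=3, col=4), (row=4, col=3)
  Distance 7: (row=0, col=6), (row=2, col=4), (row=3, col=3), (row=4, col=2), (row=5, col=3)
  Distance 8: (row=0, col=5), (row=1, col=4), (row=2, col=3), (row=3, col=2), (row=4, col=1), (row=5, col=2)
  Distance 9: (row=0, col=4), (row=2, col=2), (row=3, col=1), (row=4, col=0), (row=5, col=1)
  Distance 10: (row=0, col=3), (row=1, col=2), (row=2, col=1), (row=3, col=0)  <- goal reached here
One shortest path (10 moves): (row=4, col=9) -> (row=4, col=8) -> (row=4, col=7) -> (row=4, col=6) -> (row=4, col=5) -> (row=4, col=4) -> (row=3, col=4) -> (row=2, col=4) -> (row=1, col=4) -> (row=0, col=4) -> (row=0, col=3)

Answer: Shortest path length: 10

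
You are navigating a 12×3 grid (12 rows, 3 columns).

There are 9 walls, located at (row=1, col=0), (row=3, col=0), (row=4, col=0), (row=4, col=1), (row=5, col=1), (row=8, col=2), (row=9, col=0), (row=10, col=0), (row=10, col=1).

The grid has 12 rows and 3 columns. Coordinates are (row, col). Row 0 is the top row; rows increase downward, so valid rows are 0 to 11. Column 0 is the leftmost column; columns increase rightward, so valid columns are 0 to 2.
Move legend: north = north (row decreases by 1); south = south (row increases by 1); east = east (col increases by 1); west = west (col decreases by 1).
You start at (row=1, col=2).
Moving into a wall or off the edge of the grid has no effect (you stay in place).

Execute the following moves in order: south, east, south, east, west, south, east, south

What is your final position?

Start: (row=1, col=2)
  south (south): (row=1, col=2) -> (row=2, col=2)
  east (east): blocked, stay at (row=2, col=2)
  south (south): (row=2, col=2) -> (row=3, col=2)
  east (east): blocked, stay at (row=3, col=2)
  west (west): (row=3, col=2) -> (row=3, col=1)
  south (south): blocked, stay at (row=3, col=1)
  east (east): (row=3, col=1) -> (row=3, col=2)
  south (south): (row=3, col=2) -> (row=4, col=2)
Final: (row=4, col=2)

Answer: Final position: (row=4, col=2)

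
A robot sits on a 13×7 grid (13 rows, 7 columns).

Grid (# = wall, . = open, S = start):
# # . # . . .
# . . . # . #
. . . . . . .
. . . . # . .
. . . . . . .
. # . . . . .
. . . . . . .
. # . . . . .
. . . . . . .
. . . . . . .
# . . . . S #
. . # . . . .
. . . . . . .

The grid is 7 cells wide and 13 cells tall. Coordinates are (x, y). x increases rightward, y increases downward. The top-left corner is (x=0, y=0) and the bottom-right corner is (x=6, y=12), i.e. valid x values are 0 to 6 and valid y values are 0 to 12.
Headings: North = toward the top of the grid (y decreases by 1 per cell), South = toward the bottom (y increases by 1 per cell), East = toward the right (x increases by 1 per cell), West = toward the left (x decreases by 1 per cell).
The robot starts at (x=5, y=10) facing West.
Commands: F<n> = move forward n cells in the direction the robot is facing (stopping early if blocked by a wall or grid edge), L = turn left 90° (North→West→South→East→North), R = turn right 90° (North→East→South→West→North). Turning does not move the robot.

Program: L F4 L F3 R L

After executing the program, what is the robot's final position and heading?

Start: (x=5, y=10), facing West
  L: turn left, now facing South
  F4: move forward 2/4 (blocked), now at (x=5, y=12)
  L: turn left, now facing East
  F3: move forward 1/3 (blocked), now at (x=6, y=12)
  R: turn right, now facing South
  L: turn left, now facing East
Final: (x=6, y=12), facing East

Answer: Final position: (x=6, y=12), facing East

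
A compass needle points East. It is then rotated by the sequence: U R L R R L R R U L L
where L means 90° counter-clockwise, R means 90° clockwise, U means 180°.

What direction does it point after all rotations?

Answer: Final heading: South

Derivation:
Start: East
  U (U-turn (180°)) -> West
  R (right (90° clockwise)) -> North
  L (left (90° counter-clockwise)) -> West
  R (right (90° clockwise)) -> North
  R (right (90° clockwise)) -> East
  L (left (90° counter-clockwise)) -> North
  R (right (90° clockwise)) -> East
  R (right (90° clockwise)) -> South
  U (U-turn (180°)) -> North
  L (left (90° counter-clockwise)) -> West
  L (left (90° counter-clockwise)) -> South
Final: South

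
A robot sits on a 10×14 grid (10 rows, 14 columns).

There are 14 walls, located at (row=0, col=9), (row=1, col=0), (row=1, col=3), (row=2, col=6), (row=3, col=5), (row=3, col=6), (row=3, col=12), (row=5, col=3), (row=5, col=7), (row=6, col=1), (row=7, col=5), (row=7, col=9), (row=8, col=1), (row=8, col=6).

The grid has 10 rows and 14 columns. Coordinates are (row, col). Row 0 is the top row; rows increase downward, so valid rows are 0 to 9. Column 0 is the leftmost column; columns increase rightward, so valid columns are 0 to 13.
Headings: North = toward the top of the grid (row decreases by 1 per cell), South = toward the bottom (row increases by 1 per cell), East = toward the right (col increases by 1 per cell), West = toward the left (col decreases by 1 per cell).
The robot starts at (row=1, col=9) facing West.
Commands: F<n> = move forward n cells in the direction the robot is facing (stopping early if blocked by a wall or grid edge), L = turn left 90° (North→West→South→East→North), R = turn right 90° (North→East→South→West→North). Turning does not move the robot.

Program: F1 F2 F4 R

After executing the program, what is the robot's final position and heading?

Start: (row=1, col=9), facing West
  F1: move forward 1, now at (row=1, col=8)
  F2: move forward 2, now at (row=1, col=6)
  F4: move forward 2/4 (blocked), now at (row=1, col=4)
  R: turn right, now facing North
Final: (row=1, col=4), facing North

Answer: Final position: (row=1, col=4), facing North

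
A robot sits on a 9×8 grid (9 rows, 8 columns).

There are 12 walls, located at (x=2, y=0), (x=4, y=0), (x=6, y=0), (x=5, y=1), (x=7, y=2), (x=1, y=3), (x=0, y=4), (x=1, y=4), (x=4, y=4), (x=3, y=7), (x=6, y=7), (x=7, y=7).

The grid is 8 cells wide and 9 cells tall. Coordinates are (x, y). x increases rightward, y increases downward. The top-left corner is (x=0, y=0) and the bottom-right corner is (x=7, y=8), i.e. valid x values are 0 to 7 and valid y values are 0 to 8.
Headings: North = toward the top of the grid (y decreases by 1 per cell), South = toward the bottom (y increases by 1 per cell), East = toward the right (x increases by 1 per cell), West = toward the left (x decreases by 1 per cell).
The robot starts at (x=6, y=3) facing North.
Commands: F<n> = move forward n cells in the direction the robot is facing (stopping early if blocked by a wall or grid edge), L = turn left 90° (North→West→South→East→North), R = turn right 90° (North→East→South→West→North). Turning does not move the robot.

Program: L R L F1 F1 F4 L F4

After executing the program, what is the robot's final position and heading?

Start: (x=6, y=3), facing North
  L: turn left, now facing West
  R: turn right, now facing North
  L: turn left, now facing West
  F1: move forward 1, now at (x=5, y=3)
  F1: move forward 1, now at (x=4, y=3)
  F4: move forward 2/4 (blocked), now at (x=2, y=3)
  L: turn left, now facing South
  F4: move forward 4, now at (x=2, y=7)
Final: (x=2, y=7), facing South

Answer: Final position: (x=2, y=7), facing South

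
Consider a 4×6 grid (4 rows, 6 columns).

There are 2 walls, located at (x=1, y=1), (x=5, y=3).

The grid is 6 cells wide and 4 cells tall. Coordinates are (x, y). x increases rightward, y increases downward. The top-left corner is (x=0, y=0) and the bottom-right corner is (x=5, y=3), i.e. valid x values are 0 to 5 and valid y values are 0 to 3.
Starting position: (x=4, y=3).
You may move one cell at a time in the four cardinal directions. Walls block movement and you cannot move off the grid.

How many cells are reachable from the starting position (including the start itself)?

BFS flood-fill from (x=4, y=3):
  Distance 0: (x=4, y=3)
  Distance 1: (x=4, y=2), (x=3, y=3)
  Distance 2: (x=4, y=1), (x=3, y=2), (x=5, y=2), (x=2, y=3)
  Distance 3: (x=4, y=0), (x=3, y=1), (x=5, y=1), (x=2, y=2), (x=1, y=3)
  Distance 4: (x=3, y=0), (x=5, y=0), (x=2, y=1), (x=1, y=2), (x=0, y=3)
  Distance 5: (x=2, y=0), (x=0, y=2)
  Distance 6: (x=1, y=0), (x=0, y=1)
  Distance 7: (x=0, y=0)
Total reachable: 22 (grid has 22 open cells total)

Answer: Reachable cells: 22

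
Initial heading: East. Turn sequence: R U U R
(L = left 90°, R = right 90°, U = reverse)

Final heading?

Start: East
  R (right (90° clockwise)) -> South
  U (U-turn (180°)) -> North
  U (U-turn (180°)) -> South
  R (right (90° clockwise)) -> West
Final: West

Answer: Final heading: West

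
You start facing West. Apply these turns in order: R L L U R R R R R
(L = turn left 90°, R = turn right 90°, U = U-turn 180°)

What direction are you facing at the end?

Answer: Final heading: East

Derivation:
Start: West
  R (right (90° clockwise)) -> North
  L (left (90° counter-clockwise)) -> West
  L (left (90° counter-clockwise)) -> South
  U (U-turn (180°)) -> North
  R (right (90° clockwise)) -> East
  R (right (90° clockwise)) -> South
  R (right (90° clockwise)) -> West
  R (right (90° clockwise)) -> North
  R (right (90° clockwise)) -> East
Final: East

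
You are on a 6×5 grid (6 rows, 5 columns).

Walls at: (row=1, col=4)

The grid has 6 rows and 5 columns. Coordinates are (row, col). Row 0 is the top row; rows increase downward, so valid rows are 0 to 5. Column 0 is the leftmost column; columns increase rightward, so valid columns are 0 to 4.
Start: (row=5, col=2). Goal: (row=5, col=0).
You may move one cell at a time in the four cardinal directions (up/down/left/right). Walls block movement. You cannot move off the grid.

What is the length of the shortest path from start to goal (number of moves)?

Answer: Shortest path length: 2

Derivation:
BFS from (row=5, col=2) until reaching (row=5, col=0):
  Distance 0: (row=5, col=2)
  Distance 1: (row=4, col=2), (row=5, col=1), (row=5, col=3)
  Distance 2: (row=3, col=2), (row=4, col=1), (row=4, col=3), (row=5, col=0), (row=5, col=4)  <- goal reached here
One shortest path (2 moves): (row=5, col=2) -> (row=5, col=1) -> (row=5, col=0)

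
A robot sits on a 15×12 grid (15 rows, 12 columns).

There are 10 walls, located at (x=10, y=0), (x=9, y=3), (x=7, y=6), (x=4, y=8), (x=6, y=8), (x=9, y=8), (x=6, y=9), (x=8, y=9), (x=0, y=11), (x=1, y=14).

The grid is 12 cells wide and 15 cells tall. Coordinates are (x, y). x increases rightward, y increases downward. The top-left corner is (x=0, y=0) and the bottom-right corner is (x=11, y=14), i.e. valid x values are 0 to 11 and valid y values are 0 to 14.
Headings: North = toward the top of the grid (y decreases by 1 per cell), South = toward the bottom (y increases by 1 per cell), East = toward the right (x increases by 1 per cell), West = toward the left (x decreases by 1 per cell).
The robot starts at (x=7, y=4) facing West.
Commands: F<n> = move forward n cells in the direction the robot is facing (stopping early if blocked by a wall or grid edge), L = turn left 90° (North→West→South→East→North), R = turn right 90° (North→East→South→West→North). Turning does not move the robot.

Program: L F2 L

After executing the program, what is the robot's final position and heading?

Answer: Final position: (x=7, y=5), facing East

Derivation:
Start: (x=7, y=4), facing West
  L: turn left, now facing South
  F2: move forward 1/2 (blocked), now at (x=7, y=5)
  L: turn left, now facing East
Final: (x=7, y=5), facing East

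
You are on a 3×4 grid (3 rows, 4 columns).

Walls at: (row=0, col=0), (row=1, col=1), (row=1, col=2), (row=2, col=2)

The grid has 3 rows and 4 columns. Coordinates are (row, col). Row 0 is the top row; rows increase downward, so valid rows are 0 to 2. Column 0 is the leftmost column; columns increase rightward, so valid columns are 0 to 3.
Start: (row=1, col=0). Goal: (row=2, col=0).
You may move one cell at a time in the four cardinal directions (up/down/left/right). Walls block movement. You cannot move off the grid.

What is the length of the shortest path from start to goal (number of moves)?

BFS from (row=1, col=0) until reaching (row=2, col=0):
  Distance 0: (row=1, col=0)
  Distance 1: (row=2, col=0)  <- goal reached here
One shortest path (1 moves): (row=1, col=0) -> (row=2, col=0)

Answer: Shortest path length: 1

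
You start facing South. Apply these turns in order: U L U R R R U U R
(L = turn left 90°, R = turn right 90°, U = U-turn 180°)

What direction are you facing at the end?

Start: South
  U (U-turn (180°)) -> North
  L (left (90° counter-clockwise)) -> West
  U (U-turn (180°)) -> East
  R (right (90° clockwise)) -> South
  R (right (90° clockwise)) -> West
  R (right (90° clockwise)) -> North
  U (U-turn (180°)) -> South
  U (U-turn (180°)) -> North
  R (right (90° clockwise)) -> East
Final: East

Answer: Final heading: East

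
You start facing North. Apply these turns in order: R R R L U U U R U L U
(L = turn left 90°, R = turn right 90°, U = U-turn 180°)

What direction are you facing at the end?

Start: North
  R (right (90° clockwise)) -> East
  R (right (90° clockwise)) -> South
  R (right (90° clockwise)) -> West
  L (left (90° counter-clockwise)) -> South
  U (U-turn (180°)) -> North
  U (U-turn (180°)) -> South
  U (U-turn (180°)) -> North
  R (right (90° clockwise)) -> East
  U (U-turn (180°)) -> West
  L (left (90° counter-clockwise)) -> South
  U (U-turn (180°)) -> North
Final: North

Answer: Final heading: North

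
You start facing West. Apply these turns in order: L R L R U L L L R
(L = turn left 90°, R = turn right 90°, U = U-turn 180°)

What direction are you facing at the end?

Answer: Final heading: West

Derivation:
Start: West
  L (left (90° counter-clockwise)) -> South
  R (right (90° clockwise)) -> West
  L (left (90° counter-clockwise)) -> South
  R (right (90° clockwise)) -> West
  U (U-turn (180°)) -> East
  L (left (90° counter-clockwise)) -> North
  L (left (90° counter-clockwise)) -> West
  L (left (90° counter-clockwise)) -> South
  R (right (90° clockwise)) -> West
Final: West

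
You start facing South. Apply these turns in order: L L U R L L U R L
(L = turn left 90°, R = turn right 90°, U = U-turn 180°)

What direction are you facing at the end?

Start: South
  L (left (90° counter-clockwise)) -> East
  L (left (90° counter-clockwise)) -> North
  U (U-turn (180°)) -> South
  R (right (90° clockwise)) -> West
  L (left (90° counter-clockwise)) -> South
  L (left (90° counter-clockwise)) -> East
  U (U-turn (180°)) -> West
  R (right (90° clockwise)) -> North
  L (left (90° counter-clockwise)) -> West
Final: West

Answer: Final heading: West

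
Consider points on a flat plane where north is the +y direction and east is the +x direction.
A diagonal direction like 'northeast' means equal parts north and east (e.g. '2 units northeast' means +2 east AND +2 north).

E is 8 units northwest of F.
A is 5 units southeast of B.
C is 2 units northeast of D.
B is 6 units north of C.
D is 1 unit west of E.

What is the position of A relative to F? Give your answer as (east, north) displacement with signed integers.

Answer: A is at (east=-2, north=11) relative to F.

Derivation:
Place F at the origin (east=0, north=0).
  E is 8 units northwest of F: delta (east=-8, north=+8); E at (east=-8, north=8).
  D is 1 unit west of E: delta (east=-1, north=+0); D at (east=-9, north=8).
  C is 2 units northeast of D: delta (east=+2, north=+2); C at (east=-7, north=10).
  B is 6 units north of C: delta (east=+0, north=+6); B at (east=-7, north=16).
  A is 5 units southeast of B: delta (east=+5, north=-5); A at (east=-2, north=11).
Therefore A relative to F: (east=-2, north=11).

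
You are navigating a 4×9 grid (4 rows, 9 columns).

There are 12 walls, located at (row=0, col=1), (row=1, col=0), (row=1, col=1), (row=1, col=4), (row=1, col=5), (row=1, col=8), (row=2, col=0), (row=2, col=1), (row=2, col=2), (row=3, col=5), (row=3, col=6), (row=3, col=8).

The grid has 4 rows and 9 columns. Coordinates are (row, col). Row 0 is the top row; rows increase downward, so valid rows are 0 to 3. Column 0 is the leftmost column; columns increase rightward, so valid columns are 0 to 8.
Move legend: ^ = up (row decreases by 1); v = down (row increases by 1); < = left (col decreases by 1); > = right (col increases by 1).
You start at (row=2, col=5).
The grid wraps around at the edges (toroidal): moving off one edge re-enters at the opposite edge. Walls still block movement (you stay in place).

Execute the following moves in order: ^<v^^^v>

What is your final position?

Answer: Final position: (row=3, col=4)

Derivation:
Start: (row=2, col=5)
  ^ (up): blocked, stay at (row=2, col=5)
  < (left): (row=2, col=5) -> (row=2, col=4)
  v (down): (row=2, col=4) -> (row=3, col=4)
  ^ (up): (row=3, col=4) -> (row=2, col=4)
  ^ (up): blocked, stay at (row=2, col=4)
  ^ (up): blocked, stay at (row=2, col=4)
  v (down): (row=2, col=4) -> (row=3, col=4)
  > (right): blocked, stay at (row=3, col=4)
Final: (row=3, col=4)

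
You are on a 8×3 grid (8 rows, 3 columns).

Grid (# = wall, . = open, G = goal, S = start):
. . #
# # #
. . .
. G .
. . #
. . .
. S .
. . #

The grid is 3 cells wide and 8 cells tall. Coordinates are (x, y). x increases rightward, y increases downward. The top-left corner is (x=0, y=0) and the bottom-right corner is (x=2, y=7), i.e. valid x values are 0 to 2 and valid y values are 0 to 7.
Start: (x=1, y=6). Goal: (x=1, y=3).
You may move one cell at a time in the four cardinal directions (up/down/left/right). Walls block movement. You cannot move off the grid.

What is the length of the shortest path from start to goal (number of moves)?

Answer: Shortest path length: 3

Derivation:
BFS from (x=1, y=6) until reaching (x=1, y=3):
  Distance 0: (x=1, y=6)
  Distance 1: (x=1, y=5), (x=0, y=6), (x=2, y=6), (x=1, y=7)
  Distance 2: (x=1, y=4), (x=0, y=5), (x=2, y=5), (x=0, y=7)
  Distance 3: (x=1, y=3), (x=0, y=4)  <- goal reached here
One shortest path (3 moves): (x=1, y=6) -> (x=1, y=5) -> (x=1, y=4) -> (x=1, y=3)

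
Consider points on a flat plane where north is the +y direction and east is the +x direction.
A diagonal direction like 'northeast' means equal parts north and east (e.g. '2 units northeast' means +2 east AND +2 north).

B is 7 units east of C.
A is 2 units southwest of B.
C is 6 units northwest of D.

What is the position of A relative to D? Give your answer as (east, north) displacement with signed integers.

Place D at the origin (east=0, north=0).
  C is 6 units northwest of D: delta (east=-6, north=+6); C at (east=-6, north=6).
  B is 7 units east of C: delta (east=+7, north=+0); B at (east=1, north=6).
  A is 2 units southwest of B: delta (east=-2, north=-2); A at (east=-1, north=4).
Therefore A relative to D: (east=-1, north=4).

Answer: A is at (east=-1, north=4) relative to D.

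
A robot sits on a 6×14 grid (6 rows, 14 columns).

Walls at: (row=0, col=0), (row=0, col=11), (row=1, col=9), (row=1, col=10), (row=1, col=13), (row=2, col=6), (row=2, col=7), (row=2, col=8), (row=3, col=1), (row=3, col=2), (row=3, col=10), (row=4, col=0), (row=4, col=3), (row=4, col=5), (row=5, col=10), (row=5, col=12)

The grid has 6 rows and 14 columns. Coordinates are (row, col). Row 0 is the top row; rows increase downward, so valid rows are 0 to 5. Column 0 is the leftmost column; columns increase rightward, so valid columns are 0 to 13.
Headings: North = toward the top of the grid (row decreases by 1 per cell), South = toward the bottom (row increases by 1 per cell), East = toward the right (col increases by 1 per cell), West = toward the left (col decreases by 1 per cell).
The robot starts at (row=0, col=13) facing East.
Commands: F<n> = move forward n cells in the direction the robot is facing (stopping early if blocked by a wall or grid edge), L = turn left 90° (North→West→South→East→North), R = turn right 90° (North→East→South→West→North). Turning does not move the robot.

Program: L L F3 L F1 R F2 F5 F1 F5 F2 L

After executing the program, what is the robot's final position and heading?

Answer: Final position: (row=1, col=11), facing South

Derivation:
Start: (row=0, col=13), facing East
  L: turn left, now facing North
  L: turn left, now facing West
  F3: move forward 1/3 (blocked), now at (row=0, col=12)
  L: turn left, now facing South
  F1: move forward 1, now at (row=1, col=12)
  R: turn right, now facing West
  F2: move forward 1/2 (blocked), now at (row=1, col=11)
  F5: move forward 0/5 (blocked), now at (row=1, col=11)
  F1: move forward 0/1 (blocked), now at (row=1, col=11)
  F5: move forward 0/5 (blocked), now at (row=1, col=11)
  F2: move forward 0/2 (blocked), now at (row=1, col=11)
  L: turn left, now facing South
Final: (row=1, col=11), facing South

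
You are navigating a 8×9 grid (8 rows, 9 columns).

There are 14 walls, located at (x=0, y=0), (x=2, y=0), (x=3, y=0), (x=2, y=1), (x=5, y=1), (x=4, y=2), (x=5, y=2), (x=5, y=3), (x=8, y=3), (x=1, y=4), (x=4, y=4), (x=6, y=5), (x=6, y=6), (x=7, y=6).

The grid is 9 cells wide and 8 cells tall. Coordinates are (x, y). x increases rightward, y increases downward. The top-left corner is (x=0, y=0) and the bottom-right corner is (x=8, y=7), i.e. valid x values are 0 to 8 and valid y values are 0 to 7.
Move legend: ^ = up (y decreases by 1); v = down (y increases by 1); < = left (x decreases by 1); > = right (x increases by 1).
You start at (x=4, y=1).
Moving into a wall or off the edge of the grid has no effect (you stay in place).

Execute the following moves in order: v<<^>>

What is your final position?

Start: (x=4, y=1)
  v (down): blocked, stay at (x=4, y=1)
  < (left): (x=4, y=1) -> (x=3, y=1)
  < (left): blocked, stay at (x=3, y=1)
  ^ (up): blocked, stay at (x=3, y=1)
  > (right): (x=3, y=1) -> (x=4, y=1)
  > (right): blocked, stay at (x=4, y=1)
Final: (x=4, y=1)

Answer: Final position: (x=4, y=1)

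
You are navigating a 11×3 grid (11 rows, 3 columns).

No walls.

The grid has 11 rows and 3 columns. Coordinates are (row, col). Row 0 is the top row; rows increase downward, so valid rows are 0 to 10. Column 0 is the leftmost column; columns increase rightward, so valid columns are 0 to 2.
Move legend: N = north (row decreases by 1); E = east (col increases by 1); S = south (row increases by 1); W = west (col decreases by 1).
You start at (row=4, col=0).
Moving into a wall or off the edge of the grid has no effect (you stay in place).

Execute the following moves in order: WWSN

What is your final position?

Answer: Final position: (row=4, col=0)

Derivation:
Start: (row=4, col=0)
  W (west): blocked, stay at (row=4, col=0)
  W (west): blocked, stay at (row=4, col=0)
  S (south): (row=4, col=0) -> (row=5, col=0)
  N (north): (row=5, col=0) -> (row=4, col=0)
Final: (row=4, col=0)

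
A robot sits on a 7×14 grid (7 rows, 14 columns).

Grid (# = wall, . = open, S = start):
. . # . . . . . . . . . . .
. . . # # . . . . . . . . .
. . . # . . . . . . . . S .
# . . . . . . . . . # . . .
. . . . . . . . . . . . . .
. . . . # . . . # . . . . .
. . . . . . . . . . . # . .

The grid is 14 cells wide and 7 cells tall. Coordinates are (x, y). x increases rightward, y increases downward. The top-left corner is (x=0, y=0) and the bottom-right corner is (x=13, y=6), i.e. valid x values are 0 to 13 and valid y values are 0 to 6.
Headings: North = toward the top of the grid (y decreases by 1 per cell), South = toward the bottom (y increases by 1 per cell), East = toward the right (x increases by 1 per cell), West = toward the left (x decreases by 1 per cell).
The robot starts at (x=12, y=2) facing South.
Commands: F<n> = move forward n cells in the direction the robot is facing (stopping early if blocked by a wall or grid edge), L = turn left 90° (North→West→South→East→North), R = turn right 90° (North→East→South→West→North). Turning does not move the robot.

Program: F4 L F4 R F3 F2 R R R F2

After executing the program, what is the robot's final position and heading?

Start: (x=12, y=2), facing South
  F4: move forward 4, now at (x=12, y=6)
  L: turn left, now facing East
  F4: move forward 1/4 (blocked), now at (x=13, y=6)
  R: turn right, now facing South
  F3: move forward 0/3 (blocked), now at (x=13, y=6)
  F2: move forward 0/2 (blocked), now at (x=13, y=6)
  R: turn right, now facing West
  R: turn right, now facing North
  R: turn right, now facing East
  F2: move forward 0/2 (blocked), now at (x=13, y=6)
Final: (x=13, y=6), facing East

Answer: Final position: (x=13, y=6), facing East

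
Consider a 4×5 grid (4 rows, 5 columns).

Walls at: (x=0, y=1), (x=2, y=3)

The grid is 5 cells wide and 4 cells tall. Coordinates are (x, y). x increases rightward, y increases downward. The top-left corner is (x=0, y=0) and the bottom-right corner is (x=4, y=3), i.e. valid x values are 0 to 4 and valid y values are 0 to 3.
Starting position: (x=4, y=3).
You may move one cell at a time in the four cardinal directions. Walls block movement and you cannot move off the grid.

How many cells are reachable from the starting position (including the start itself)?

BFS flood-fill from (x=4, y=3):
  Distance 0: (x=4, y=3)
  Distance 1: (x=4, y=2), (x=3, y=3)
  Distance 2: (x=4, y=1), (x=3, y=2)
  Distance 3: (x=4, y=0), (x=3, y=1), (x=2, y=2)
  Distance 4: (x=3, y=0), (x=2, y=1), (x=1, y=2)
  Distance 5: (x=2, y=0), (x=1, y=1), (x=0, y=2), (x=1, y=3)
  Distance 6: (x=1, y=0), (x=0, y=3)
  Distance 7: (x=0, y=0)
Total reachable: 18 (grid has 18 open cells total)

Answer: Reachable cells: 18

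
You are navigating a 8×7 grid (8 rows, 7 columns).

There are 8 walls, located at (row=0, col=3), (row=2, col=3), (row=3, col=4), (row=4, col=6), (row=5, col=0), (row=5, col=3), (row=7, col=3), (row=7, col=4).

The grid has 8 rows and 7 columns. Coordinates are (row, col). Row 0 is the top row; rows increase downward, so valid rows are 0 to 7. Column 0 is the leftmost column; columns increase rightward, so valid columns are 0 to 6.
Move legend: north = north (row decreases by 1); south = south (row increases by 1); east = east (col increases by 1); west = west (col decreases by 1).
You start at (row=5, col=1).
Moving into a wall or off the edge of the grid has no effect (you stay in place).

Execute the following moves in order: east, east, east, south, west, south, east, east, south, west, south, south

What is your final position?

Start: (row=5, col=1)
  east (east): (row=5, col=1) -> (row=5, col=2)
  east (east): blocked, stay at (row=5, col=2)
  east (east): blocked, stay at (row=5, col=2)
  south (south): (row=5, col=2) -> (row=6, col=2)
  west (west): (row=6, col=2) -> (row=6, col=1)
  south (south): (row=6, col=1) -> (row=7, col=1)
  east (east): (row=7, col=1) -> (row=7, col=2)
  east (east): blocked, stay at (row=7, col=2)
  south (south): blocked, stay at (row=7, col=2)
  west (west): (row=7, col=2) -> (row=7, col=1)
  south (south): blocked, stay at (row=7, col=1)
  south (south): blocked, stay at (row=7, col=1)
Final: (row=7, col=1)

Answer: Final position: (row=7, col=1)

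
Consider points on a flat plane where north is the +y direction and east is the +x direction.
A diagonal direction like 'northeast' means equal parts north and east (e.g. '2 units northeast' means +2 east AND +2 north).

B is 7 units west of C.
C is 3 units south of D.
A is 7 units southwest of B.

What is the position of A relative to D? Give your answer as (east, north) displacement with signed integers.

Answer: A is at (east=-14, north=-10) relative to D.

Derivation:
Place D at the origin (east=0, north=0).
  C is 3 units south of D: delta (east=+0, north=-3); C at (east=0, north=-3).
  B is 7 units west of C: delta (east=-7, north=+0); B at (east=-7, north=-3).
  A is 7 units southwest of B: delta (east=-7, north=-7); A at (east=-14, north=-10).
Therefore A relative to D: (east=-14, north=-10).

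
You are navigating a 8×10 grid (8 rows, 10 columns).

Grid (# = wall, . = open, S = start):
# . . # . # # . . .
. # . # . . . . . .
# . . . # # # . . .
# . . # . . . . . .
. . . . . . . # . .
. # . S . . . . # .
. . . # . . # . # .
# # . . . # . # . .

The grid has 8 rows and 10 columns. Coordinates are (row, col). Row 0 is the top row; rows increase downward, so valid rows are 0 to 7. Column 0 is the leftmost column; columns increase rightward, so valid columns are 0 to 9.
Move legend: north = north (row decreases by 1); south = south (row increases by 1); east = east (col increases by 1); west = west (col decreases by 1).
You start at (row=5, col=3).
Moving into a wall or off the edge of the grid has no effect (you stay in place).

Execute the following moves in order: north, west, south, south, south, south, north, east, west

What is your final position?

Start: (row=5, col=3)
  north (north): (row=5, col=3) -> (row=4, col=3)
  west (west): (row=4, col=3) -> (row=4, col=2)
  south (south): (row=4, col=2) -> (row=5, col=2)
  south (south): (row=5, col=2) -> (row=6, col=2)
  south (south): (row=6, col=2) -> (row=7, col=2)
  south (south): blocked, stay at (row=7, col=2)
  north (north): (row=7, col=2) -> (row=6, col=2)
  east (east): blocked, stay at (row=6, col=2)
  west (west): (row=6, col=2) -> (row=6, col=1)
Final: (row=6, col=1)

Answer: Final position: (row=6, col=1)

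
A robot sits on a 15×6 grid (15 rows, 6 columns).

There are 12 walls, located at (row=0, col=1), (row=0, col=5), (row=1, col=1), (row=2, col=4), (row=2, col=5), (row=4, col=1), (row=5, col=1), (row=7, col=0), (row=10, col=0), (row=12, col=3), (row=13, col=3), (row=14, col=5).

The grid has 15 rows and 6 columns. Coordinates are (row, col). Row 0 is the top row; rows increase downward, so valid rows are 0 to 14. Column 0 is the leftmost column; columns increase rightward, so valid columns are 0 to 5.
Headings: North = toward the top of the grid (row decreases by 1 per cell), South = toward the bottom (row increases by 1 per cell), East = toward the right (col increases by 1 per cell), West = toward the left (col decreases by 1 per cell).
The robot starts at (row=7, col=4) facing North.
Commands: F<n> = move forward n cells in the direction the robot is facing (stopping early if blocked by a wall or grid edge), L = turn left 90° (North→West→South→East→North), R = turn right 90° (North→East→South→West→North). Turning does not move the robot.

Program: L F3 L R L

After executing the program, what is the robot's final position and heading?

Start: (row=7, col=4), facing North
  L: turn left, now facing West
  F3: move forward 3, now at (row=7, col=1)
  L: turn left, now facing South
  R: turn right, now facing West
  L: turn left, now facing South
Final: (row=7, col=1), facing South

Answer: Final position: (row=7, col=1), facing South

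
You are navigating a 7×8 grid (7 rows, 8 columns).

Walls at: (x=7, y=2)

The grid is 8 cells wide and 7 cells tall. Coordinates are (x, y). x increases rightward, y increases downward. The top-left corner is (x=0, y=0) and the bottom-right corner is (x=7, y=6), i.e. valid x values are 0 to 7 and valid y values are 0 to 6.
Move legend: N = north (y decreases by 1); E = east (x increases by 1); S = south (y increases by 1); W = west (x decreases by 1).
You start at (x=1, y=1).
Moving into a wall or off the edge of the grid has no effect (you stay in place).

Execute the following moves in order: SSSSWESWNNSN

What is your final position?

Answer: Final position: (x=0, y=4)

Derivation:
Start: (x=1, y=1)
  S (south): (x=1, y=1) -> (x=1, y=2)
  S (south): (x=1, y=2) -> (x=1, y=3)
  S (south): (x=1, y=3) -> (x=1, y=4)
  S (south): (x=1, y=4) -> (x=1, y=5)
  W (west): (x=1, y=5) -> (x=0, y=5)
  E (east): (x=0, y=5) -> (x=1, y=5)
  S (south): (x=1, y=5) -> (x=1, y=6)
  W (west): (x=1, y=6) -> (x=0, y=6)
  N (north): (x=0, y=6) -> (x=0, y=5)
  N (north): (x=0, y=5) -> (x=0, y=4)
  S (south): (x=0, y=4) -> (x=0, y=5)
  N (north): (x=0, y=5) -> (x=0, y=4)
Final: (x=0, y=4)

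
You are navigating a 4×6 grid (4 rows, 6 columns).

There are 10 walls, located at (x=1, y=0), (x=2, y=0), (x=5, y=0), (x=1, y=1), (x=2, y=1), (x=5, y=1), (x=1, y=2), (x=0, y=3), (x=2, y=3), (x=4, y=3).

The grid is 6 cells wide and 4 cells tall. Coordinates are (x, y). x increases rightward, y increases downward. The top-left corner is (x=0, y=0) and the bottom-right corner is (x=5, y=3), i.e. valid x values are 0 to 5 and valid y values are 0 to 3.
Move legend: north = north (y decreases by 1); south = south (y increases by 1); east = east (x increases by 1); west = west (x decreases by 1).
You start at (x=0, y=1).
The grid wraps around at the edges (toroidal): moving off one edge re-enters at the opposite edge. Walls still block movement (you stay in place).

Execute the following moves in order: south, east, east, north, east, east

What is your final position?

Start: (x=0, y=1)
  south (south): (x=0, y=1) -> (x=0, y=2)
  east (east): blocked, stay at (x=0, y=2)
  east (east): blocked, stay at (x=0, y=2)
  north (north): (x=0, y=2) -> (x=0, y=1)
  east (east): blocked, stay at (x=0, y=1)
  east (east): blocked, stay at (x=0, y=1)
Final: (x=0, y=1)

Answer: Final position: (x=0, y=1)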